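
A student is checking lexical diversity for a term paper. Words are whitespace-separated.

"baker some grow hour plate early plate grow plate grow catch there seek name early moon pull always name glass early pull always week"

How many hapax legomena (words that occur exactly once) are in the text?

9

Frequencies: grow:3, plate:3, early:3, name:2, pull:2, always:2, baker:1, some:1, hour:1, catch:1, there:1, seek:1, moon:1, glass:1, week:1
Hapax (freq=1): baker, catch, glass, hour, moon, seek, some, there, week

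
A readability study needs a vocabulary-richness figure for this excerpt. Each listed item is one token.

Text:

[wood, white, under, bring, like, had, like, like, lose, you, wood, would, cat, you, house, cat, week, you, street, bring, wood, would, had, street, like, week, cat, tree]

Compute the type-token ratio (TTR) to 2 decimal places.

0.50

N = 28 tokens, V = 14 types.
TTR = V / N = 14 / 28 = 0.50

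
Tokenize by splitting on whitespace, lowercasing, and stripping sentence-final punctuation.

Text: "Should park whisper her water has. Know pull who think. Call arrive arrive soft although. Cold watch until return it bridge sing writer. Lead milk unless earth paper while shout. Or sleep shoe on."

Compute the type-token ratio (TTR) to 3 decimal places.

N = 34 tokens, V = 33 types.
TTR = V / N = 33 / 34 = 0.971

0.971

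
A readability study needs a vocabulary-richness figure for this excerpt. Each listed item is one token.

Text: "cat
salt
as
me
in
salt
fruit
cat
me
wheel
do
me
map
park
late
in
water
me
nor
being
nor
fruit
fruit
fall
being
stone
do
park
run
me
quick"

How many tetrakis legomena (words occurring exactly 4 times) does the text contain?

Frequencies: me:5, fruit:3, cat:2, salt:2, in:2, do:2, park:2, nor:2, being:2, as:1, wheel:1, map:1, late:1, water:1, fall:1, stone:1, run:1, quick:1
Words with frequency 4: (none)

0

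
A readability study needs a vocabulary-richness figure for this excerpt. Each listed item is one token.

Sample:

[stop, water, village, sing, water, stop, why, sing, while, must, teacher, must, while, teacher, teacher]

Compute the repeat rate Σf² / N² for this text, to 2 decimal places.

0.14

Frequencies: teacher:3, stop:2, water:2, sing:2, while:2, must:2, village:1, why:1
Σf² = 31; N² = 225
Repeat rate = 31 / 225 = 0.14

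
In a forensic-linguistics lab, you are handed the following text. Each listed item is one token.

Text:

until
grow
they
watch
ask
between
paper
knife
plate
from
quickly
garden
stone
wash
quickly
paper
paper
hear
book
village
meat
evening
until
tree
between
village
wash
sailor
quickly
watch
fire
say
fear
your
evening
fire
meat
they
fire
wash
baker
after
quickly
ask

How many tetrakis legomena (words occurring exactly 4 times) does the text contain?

1

Frequencies: quickly:4, paper:3, wash:3, fire:3, until:2, they:2, watch:2, ask:2, between:2, village:2, meat:2, evening:2, grow:1, knife:1, plate:1, from:1, garden:1, stone:1, hear:1, book:1, … (7 more, each freq 1)
Words with frequency 4: quickly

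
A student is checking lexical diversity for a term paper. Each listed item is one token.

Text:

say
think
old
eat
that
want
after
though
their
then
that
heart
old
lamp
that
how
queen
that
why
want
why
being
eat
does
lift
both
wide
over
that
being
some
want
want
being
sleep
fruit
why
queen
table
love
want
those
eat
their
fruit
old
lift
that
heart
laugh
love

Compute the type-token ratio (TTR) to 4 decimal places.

N = 51 tokens, V = 28 types.
TTR = V / N = 28 / 51 = 0.5490

0.5490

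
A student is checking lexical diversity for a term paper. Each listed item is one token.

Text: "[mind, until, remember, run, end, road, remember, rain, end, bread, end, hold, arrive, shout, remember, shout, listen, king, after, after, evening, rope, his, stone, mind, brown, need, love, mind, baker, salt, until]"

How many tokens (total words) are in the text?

Tokens: mind, until, remember, run, end, road, remember, rain, end, bread, end, hold, arrive, shout, remember, shout, listen, king, after, after, evening, rope, his, stone, mind, brown, need, love, mind, baker, salt, until
N = 32

32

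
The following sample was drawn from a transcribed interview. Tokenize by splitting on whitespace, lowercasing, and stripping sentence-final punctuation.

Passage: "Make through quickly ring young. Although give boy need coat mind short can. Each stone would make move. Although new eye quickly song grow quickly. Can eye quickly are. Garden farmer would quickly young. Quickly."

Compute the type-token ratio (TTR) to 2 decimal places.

N = 35 tokens, V = 24 types.
TTR = V / N = 24 / 35 = 0.69

0.69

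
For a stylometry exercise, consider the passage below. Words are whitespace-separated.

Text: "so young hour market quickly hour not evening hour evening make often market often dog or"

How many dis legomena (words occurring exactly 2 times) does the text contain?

Frequencies: hour:3, market:2, evening:2, often:2, so:1, young:1, quickly:1, not:1, make:1, dog:1, or:1
Words with frequency 2: evening, market, often

3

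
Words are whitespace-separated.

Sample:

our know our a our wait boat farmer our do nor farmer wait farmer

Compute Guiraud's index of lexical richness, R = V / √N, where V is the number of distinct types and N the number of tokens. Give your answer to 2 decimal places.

2.14

N = 14, V = 8.
√N = 3.741657
R = 8 / 3.741657 = 2.14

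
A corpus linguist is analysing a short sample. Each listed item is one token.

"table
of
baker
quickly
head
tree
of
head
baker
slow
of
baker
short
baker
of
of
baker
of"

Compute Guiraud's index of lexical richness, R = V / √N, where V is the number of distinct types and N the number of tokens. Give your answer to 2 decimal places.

1.89

N = 18, V = 8.
√N = 4.242641
R = 8 / 4.242641 = 1.89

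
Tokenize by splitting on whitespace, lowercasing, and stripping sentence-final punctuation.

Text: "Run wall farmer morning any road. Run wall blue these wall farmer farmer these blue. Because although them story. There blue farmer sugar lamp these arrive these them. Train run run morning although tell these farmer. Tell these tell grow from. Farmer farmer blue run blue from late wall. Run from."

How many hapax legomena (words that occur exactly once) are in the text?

11

Frequencies: farmer:7, run:6, these:6, blue:5, wall:4, tell:3, from:3, morning:2, although:2, them:2, any:1, road:1, because:1, story:1, there:1, sugar:1, lamp:1, arrive:1, train:1, grow:1, … (1 more, each freq 1)
Hapax (freq=1): any, arrive, because, grow, lamp, late, road, story, sugar, there, train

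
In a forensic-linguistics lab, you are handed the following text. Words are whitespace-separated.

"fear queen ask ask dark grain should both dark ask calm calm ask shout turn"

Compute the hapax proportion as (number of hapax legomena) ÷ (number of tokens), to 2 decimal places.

Frequencies: ask:4, dark:2, calm:2, fear:1, queen:1, grain:1, should:1, both:1, shout:1, turn:1
Hapax count = 7; token count = 15.
Ratio = 7 / 15 = 0.47

0.47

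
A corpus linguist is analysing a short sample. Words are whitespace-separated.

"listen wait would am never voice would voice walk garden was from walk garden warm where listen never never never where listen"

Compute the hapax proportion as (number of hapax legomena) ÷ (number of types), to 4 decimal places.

Frequencies: never:4, listen:3, would:2, voice:2, walk:2, garden:2, where:2, wait:1, am:1, was:1, from:1, warm:1
Hapax count = 5; type count = 12.
Ratio = 5 / 12 = 0.4167

0.4167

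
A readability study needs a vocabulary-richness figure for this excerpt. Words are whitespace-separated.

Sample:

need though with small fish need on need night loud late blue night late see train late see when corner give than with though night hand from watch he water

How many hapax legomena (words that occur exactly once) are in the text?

Frequencies: need:3, night:3, late:3, though:2, with:2, see:2, small:1, fish:1, on:1, loud:1, blue:1, train:1, when:1, corner:1, give:1, than:1, hand:1, from:1, watch:1, he:1, … (1 more, each freq 1)
Hapax (freq=1): blue, corner, fish, from, give, hand, he, loud, on, small, than, train, watch, water, when

15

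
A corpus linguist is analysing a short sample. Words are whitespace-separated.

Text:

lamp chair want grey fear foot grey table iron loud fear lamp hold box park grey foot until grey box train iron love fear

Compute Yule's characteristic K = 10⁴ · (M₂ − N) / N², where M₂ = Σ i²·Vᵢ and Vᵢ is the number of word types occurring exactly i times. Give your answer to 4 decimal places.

Frequencies: grey:4, fear:3, lamp:2, foot:2, iron:2, box:2, chair:1, want:1, table:1, loud:1, hold:1, park:1, until:1, train:1, love:1
N = 24. Frequency spectrum: V_1=9, V_2=4, V_3=1, V_4=1
M₂ = 1²·9 + 2²·4 + 3²·1 + 4²·1 = 50
K = 10000 × (50 − 24) / 24² = 451.3889

451.3889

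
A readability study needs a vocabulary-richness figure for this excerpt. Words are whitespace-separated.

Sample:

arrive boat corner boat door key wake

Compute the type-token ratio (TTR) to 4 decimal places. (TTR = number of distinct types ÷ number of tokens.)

0.8571

N = 7 tokens, V = 6 types.
TTR = V / N = 6 / 7 = 0.8571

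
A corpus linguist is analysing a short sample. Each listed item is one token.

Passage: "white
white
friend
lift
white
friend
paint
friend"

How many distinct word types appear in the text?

Distinct types: {friend, lift, paint, white}
V = 4

4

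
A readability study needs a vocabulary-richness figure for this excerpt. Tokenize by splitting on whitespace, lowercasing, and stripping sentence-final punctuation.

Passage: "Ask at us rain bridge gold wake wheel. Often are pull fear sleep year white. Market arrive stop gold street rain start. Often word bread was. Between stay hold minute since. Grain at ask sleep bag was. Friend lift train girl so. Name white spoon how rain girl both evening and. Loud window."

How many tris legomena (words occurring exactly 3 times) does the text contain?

Frequencies: rain:3, ask:2, at:2, gold:2, often:2, sleep:2, white:2, was:2, girl:2, us:1, bridge:1, wake:1, wheel:1, are:1, pull:1, fear:1, year:1, market:1, arrive:1, stop:1, … (23 more, each freq 1)
Words with frequency 3: rain

1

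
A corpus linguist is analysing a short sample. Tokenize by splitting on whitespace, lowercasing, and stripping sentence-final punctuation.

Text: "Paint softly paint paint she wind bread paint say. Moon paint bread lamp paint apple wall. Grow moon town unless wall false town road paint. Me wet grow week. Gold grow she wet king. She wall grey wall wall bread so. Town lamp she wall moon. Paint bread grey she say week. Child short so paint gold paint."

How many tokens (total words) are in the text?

58

Tokens: paint, softly, paint, paint, she, wind, bread, paint, say, moon, paint, bread, lamp, paint, apple, wall, grow, moon, town, unless, wall, false, town, road, paint, me, wet, grow, week, gold, grow, she, wet, king, she, wall, grey, wall, wall, bread, so, town, lamp, she, wall, moon, paint, bread, grey, she, say, week, child, short, so, paint, gold, paint
N = 58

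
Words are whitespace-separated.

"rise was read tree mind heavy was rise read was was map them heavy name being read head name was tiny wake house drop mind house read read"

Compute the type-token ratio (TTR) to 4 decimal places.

0.5357

N = 28 tokens, V = 15 types.
TTR = V / N = 15 / 28 = 0.5357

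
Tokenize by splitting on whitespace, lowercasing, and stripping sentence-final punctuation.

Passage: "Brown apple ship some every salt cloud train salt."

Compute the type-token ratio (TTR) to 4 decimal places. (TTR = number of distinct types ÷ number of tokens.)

0.8889

N = 9 tokens, V = 8 types.
TTR = V / N = 8 / 9 = 0.8889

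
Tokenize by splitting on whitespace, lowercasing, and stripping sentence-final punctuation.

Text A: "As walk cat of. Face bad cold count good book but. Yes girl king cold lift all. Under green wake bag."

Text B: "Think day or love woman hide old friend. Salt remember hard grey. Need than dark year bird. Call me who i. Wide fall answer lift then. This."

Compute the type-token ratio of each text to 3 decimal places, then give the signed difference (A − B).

-0.048

TTR(A) = 20/21 = 0.952
TTR(B) = 27/27 = 1.000
Difference = 0.952 − 1.000 = -0.048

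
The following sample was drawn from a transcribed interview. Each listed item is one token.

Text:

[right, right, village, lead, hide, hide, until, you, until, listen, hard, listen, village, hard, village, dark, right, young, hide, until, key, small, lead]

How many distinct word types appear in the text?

12

Distinct types: {dark, hard, hide, key, lead, listen, right, small, until, village, you, young}
V = 12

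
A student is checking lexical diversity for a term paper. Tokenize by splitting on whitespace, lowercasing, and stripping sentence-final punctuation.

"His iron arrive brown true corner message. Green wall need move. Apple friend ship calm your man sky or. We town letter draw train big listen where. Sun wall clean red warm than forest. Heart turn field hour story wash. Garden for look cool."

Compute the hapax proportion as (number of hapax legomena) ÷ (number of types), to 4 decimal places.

Frequencies: wall:2, his:1, iron:1, arrive:1, brown:1, true:1, corner:1, message:1, green:1, need:1, move:1, apple:1, friend:1, ship:1, calm:1, your:1, man:1, sky:1, or:1, we:1, … (23 more, each freq 1)
Hapax count = 42; type count = 43.
Ratio = 42 / 43 = 0.9767

0.9767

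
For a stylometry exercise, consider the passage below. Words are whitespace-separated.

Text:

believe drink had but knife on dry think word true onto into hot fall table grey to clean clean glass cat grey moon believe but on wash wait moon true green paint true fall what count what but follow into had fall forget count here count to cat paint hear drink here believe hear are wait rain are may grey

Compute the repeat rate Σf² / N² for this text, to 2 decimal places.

Frequencies: believe:3, but:3, true:3, fall:3, grey:3, count:3, drink:2, had:2, on:2, into:2, to:2, clean:2, cat:2, moon:2, wait:2, paint:2, what:2, here:2, hear:2, are:2, … (14 more, each freq 1)
Σf² = 124; N² = 3600
Repeat rate = 124 / 3600 = 0.03

0.03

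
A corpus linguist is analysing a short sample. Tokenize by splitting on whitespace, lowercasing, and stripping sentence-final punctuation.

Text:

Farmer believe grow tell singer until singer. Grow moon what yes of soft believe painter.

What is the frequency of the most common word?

Frequencies: believe:2, grow:2, singer:2, farmer:1, tell:1, until:1, moon:1, what:1, yes:1, of:1, soft:1, painter:1
Most common: 'believe' with frequency 2.

2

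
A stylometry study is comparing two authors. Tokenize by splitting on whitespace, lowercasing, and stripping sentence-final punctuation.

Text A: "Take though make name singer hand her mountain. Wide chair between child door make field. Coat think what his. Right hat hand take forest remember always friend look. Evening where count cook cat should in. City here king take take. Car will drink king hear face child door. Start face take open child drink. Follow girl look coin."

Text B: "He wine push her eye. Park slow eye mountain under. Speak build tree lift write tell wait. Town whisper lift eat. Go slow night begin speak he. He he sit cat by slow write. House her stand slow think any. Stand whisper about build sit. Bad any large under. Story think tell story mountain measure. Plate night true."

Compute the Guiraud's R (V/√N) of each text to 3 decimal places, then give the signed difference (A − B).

1.182

A: V=45, N=58, R=5.909
B: V=36, N=58, R=4.727
Difference = 5.909 − 4.727 = 1.182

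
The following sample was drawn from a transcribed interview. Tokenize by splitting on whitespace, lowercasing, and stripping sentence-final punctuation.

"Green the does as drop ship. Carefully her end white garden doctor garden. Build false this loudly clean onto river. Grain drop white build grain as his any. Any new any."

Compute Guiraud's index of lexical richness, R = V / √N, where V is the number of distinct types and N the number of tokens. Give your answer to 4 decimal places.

4.1309

N = 31, V = 23.
√N = 5.567764
R = 23 / 5.567764 = 4.1309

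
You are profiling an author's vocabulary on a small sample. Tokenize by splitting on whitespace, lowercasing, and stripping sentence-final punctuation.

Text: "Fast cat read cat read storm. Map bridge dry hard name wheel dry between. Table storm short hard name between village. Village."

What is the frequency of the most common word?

2

Frequencies: cat:2, read:2, storm:2, dry:2, hard:2, name:2, between:2, village:2, fast:1, map:1, bridge:1, wheel:1, table:1, short:1
Most common: 'cat' with frequency 2.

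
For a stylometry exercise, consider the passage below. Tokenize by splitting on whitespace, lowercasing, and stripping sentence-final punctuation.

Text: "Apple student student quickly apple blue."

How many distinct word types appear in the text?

Distinct types: {apple, blue, quickly, student}
V = 4

4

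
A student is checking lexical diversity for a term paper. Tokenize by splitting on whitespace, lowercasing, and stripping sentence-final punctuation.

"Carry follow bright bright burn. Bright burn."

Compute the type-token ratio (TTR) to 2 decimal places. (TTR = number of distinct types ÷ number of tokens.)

N = 7 tokens, V = 4 types.
TTR = V / N = 4 / 7 = 0.57

0.57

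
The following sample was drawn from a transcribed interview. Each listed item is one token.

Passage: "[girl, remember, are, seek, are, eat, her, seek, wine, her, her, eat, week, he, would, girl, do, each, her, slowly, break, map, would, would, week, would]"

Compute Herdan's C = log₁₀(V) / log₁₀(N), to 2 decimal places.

N = 26, V = 15.
log₁₀(V) = 1.176091, log₁₀(N) = 1.414973
C = 1.176091 / 1.414973 = 0.83

0.83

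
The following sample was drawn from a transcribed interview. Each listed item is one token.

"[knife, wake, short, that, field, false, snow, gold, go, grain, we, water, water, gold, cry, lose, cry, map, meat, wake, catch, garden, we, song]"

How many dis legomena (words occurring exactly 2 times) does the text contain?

Frequencies: wake:2, gold:2, we:2, water:2, cry:2, knife:1, short:1, that:1, field:1, false:1, snow:1, go:1, grain:1, lose:1, map:1, meat:1, catch:1, garden:1, song:1
Words with frequency 2: cry, gold, wake, water, we

5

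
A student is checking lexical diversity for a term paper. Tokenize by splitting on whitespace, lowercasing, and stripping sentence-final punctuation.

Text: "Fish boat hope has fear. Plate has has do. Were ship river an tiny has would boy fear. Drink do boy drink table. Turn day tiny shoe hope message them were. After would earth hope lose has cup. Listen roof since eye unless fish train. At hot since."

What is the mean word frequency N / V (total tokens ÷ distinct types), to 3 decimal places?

N = 48 tokens, V = 33 types.
Mean frequency = N / V = 48 / 33 = 1.455

1.455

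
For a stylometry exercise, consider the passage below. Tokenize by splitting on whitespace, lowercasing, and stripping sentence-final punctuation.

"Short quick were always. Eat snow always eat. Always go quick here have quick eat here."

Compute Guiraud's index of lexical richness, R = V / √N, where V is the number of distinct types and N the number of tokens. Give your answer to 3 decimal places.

N = 16, V = 9.
√N = 4.000000
R = 9 / 4.000000 = 2.250

2.250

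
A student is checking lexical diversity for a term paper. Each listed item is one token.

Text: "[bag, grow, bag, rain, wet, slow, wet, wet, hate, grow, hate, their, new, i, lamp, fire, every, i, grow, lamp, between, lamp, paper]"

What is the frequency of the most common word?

Frequencies: grow:3, wet:3, lamp:3, bag:2, hate:2, i:2, rain:1, slow:1, their:1, new:1, fire:1, every:1, between:1, paper:1
Most common: 'grow' with frequency 3.

3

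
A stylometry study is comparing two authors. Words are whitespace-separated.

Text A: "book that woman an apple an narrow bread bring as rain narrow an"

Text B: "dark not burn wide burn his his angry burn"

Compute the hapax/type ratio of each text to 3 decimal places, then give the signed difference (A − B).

0.133

A: hapax=8, V=10, ratio=0.800
B: hapax=4, V=6, ratio=0.667
Difference = 0.800 − 0.667 = 0.133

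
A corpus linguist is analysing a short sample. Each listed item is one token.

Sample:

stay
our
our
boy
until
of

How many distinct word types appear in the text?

5

Distinct types: {boy, of, our, stay, until}
V = 5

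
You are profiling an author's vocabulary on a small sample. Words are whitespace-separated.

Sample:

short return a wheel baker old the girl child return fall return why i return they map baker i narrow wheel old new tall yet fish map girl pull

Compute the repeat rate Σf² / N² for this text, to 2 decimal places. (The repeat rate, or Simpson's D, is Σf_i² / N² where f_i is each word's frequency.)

Frequencies: return:4, wheel:2, baker:2, old:2, girl:2, i:2, map:2, short:1, a:1, the:1, child:1, fall:1, why:1, they:1, narrow:1, new:1, tall:1, yet:1, fish:1, pull:1
Σf² = 53; N² = 841
Repeat rate = 53 / 841 = 0.06

0.06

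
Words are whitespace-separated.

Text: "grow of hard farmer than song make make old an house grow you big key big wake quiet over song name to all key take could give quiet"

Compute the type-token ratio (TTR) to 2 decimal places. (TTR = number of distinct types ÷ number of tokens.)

0.79

N = 28 tokens, V = 22 types.
TTR = V / N = 22 / 28 = 0.79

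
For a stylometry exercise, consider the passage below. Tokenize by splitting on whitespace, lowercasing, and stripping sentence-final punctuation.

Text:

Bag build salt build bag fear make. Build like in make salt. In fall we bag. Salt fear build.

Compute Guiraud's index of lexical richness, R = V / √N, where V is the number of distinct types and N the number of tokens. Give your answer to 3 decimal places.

2.065

N = 19, V = 9.
√N = 4.358899
R = 9 / 4.358899 = 2.065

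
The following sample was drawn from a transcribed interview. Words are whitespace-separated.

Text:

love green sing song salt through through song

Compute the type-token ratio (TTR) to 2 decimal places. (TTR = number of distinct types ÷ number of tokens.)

0.75

N = 8 tokens, V = 6 types.
TTR = V / N = 6 / 8 = 0.75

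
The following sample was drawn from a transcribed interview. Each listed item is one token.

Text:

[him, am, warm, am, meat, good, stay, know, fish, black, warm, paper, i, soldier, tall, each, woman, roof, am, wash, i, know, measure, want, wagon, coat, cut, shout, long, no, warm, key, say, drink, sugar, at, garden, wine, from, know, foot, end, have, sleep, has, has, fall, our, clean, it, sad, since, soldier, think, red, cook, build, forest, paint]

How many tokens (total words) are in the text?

59

Tokens: him, am, warm, am, meat, good, stay, know, fish, black, warm, paper, i, soldier, tall, each, woman, roof, am, wash, i, know, measure, want, wagon, coat, cut, shout, long, no, warm, key, say, drink, sugar, at, garden, wine, from, know, foot, end, have, sleep, has, has, fall, our, clean, it, sad, since, soldier, think, red, cook, build, forest, paint
N = 59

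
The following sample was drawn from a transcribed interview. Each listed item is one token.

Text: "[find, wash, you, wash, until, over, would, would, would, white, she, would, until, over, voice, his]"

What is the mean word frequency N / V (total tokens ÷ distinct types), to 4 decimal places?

1.6000

N = 16 tokens, V = 10 types.
Mean frequency = N / V = 16 / 10 = 1.6000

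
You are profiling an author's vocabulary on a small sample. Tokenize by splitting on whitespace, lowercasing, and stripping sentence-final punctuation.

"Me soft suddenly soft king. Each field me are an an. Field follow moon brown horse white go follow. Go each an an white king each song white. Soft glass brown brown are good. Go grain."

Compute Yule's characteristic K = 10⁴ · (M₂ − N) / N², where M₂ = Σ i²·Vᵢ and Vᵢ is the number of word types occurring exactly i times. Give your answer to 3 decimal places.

Frequencies: an:4, soft:3, each:3, brown:3, white:3, go:3, me:2, king:2, field:2, are:2, follow:2, suddenly:1, moon:1, horse:1, song:1, glass:1, good:1, grain:1
N = 36. Frequency spectrum: V_1=7, V_2=5, V_3=5, V_4=1
M₂ = 1²·7 + 2²·5 + 3²·5 + 4²·1 = 88
K = 10000 × (88 − 36) / 36² = 401.235

401.235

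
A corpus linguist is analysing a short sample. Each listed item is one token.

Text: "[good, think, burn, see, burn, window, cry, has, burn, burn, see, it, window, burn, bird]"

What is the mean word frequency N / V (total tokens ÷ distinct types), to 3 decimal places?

N = 15 tokens, V = 9 types.
Mean frequency = N / V = 15 / 9 = 1.667

1.667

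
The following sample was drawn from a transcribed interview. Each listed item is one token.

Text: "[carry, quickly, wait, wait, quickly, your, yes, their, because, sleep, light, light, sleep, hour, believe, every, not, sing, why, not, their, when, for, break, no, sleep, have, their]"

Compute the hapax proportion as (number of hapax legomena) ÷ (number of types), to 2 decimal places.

Frequencies: their:3, sleep:3, quickly:2, wait:2, light:2, not:2, carry:1, your:1, yes:1, because:1, hour:1, believe:1, every:1, sing:1, why:1, when:1, for:1, break:1, no:1, have:1
Hapax count = 14; type count = 20.
Ratio = 14 / 20 = 0.70

0.70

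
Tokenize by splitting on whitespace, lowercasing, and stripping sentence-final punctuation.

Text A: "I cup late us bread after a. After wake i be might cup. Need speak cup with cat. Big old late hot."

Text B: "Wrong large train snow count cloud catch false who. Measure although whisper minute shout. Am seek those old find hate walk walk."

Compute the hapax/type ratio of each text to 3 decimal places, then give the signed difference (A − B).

-0.187

A: hapax=13, V=17, ratio=0.765
B: hapax=20, V=21, ratio=0.952
Difference = 0.765 − 0.952 = -0.187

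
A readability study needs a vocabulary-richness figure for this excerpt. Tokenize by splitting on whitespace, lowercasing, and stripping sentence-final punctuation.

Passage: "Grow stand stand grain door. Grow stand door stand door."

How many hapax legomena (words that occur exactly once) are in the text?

Frequencies: stand:4, door:3, grow:2, grain:1
Hapax (freq=1): grain

1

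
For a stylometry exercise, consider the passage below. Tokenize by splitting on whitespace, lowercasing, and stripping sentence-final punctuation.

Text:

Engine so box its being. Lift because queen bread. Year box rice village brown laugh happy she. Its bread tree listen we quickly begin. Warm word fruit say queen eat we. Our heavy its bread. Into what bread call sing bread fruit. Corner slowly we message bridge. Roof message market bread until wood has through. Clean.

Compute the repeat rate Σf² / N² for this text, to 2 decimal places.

0.03

Frequencies: bread:6, its:3, we:3, box:2, queen:2, fruit:2, message:2, engine:1, so:1, being:1, lift:1, because:1, year:1, rice:1, village:1, brown:1, laugh:1, happy:1, she:1, tree:1, … (23 more, each freq 1)
Σf² = 106; N² = 3136
Repeat rate = 106 / 3136 = 0.03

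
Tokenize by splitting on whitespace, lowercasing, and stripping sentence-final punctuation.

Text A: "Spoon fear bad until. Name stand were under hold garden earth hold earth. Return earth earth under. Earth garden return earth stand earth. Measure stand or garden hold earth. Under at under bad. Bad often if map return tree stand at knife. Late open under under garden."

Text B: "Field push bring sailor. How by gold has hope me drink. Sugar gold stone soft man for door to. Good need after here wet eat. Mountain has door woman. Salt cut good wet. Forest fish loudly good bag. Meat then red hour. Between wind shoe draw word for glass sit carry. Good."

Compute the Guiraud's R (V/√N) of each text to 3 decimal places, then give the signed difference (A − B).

A: V=22, N=47, R=3.209
B: V=44, N=52, R=6.102
Difference = 3.209 − 6.102 = -2.893

-2.893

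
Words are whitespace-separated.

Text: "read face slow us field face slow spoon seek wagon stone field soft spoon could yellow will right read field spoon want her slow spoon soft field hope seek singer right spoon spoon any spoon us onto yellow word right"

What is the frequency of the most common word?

Frequencies: spoon:7, field:4, slow:3, right:3, read:2, face:2, us:2, seek:2, soft:2, yellow:2, wagon:1, stone:1, could:1, will:1, want:1, her:1, hope:1, singer:1, any:1, onto:1, … (1 more, each freq 1)
Most common: 'spoon' with frequency 7.

7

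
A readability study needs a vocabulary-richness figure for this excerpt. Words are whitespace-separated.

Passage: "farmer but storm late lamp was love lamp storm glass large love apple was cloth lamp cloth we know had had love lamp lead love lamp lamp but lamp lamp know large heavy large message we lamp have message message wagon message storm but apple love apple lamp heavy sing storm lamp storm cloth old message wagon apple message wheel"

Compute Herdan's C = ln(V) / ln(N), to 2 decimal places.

N = 60, V = 22.
ln(V) = 3.091042, ln(N) = 4.094345
C = 3.091042 / 4.094345 = 0.75

0.75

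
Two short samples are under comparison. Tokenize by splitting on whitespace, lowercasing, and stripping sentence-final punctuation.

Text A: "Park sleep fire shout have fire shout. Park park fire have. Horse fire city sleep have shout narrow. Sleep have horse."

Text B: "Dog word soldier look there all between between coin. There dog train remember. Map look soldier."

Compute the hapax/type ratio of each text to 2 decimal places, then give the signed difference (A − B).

-0.30

A: hapax=2, V=8, ratio=0.25
B: hapax=6, V=11, ratio=0.55
Difference = 0.25 − 0.55 = -0.30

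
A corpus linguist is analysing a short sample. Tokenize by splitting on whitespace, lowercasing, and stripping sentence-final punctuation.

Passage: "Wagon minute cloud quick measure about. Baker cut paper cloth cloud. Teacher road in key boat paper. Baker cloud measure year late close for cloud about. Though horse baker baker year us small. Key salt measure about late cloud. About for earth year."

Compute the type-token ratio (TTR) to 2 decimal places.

N = 43 tokens, V = 25 types.
TTR = V / N = 25 / 43 = 0.58

0.58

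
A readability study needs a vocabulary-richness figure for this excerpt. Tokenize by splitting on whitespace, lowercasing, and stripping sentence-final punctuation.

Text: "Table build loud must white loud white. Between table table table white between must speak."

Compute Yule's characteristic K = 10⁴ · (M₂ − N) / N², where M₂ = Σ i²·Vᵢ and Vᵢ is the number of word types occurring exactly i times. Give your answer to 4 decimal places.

Frequencies: table:4, white:3, loud:2, must:2, between:2, build:1, speak:1
N = 15. Frequency spectrum: V_1=2, V_2=3, V_3=1, V_4=1
M₂ = 1²·2 + 2²·3 + 3²·1 + 4²·1 = 39
K = 10000 × (39 − 15) / 15² = 1066.6667

1066.6667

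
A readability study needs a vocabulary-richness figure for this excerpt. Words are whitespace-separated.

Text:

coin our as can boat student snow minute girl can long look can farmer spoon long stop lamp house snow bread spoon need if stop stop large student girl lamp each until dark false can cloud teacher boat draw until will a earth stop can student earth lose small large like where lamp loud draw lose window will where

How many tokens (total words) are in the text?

Tokens: coin, our, as, can, boat, student, snow, minute, girl, can, long, look, can, farmer, spoon, long, stop, lamp, house, snow, bread, spoon, need, if, stop, stop, large, student, girl, lamp, each, until, dark, false, can, cloud, teacher, boat, draw, until, will, a, earth, stop, can, student, earth, lose, small, large, like, where, lamp, loud, draw, lose, window, will, where
N = 59

59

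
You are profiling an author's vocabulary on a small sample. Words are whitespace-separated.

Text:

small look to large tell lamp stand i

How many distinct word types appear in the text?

Distinct types: {i, lamp, large, look, small, stand, tell, to}
V = 8

8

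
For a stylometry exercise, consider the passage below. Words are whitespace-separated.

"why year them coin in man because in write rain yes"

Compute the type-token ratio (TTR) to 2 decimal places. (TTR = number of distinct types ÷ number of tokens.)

N = 11 tokens, V = 10 types.
TTR = V / N = 10 / 11 = 0.91

0.91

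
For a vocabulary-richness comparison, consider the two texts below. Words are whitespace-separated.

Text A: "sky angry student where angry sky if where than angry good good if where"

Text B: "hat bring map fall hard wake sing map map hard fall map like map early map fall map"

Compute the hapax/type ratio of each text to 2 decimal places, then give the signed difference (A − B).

A: hapax=2, V=7, ratio=0.29
B: hapax=6, V=9, ratio=0.67
Difference = 0.29 − 0.67 = -0.38

-0.38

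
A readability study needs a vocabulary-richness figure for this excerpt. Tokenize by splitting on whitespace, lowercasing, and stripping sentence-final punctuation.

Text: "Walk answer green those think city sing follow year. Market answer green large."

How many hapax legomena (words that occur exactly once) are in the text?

9

Frequencies: answer:2, green:2, walk:1, those:1, think:1, city:1, sing:1, follow:1, year:1, market:1, large:1
Hapax (freq=1): city, follow, large, market, sing, think, those, walk, year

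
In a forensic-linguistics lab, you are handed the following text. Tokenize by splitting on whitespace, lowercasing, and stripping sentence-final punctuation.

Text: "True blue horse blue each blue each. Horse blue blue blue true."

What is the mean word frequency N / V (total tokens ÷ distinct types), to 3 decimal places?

N = 12 tokens, V = 4 types.
Mean frequency = N / V = 12 / 4 = 3.000

3.000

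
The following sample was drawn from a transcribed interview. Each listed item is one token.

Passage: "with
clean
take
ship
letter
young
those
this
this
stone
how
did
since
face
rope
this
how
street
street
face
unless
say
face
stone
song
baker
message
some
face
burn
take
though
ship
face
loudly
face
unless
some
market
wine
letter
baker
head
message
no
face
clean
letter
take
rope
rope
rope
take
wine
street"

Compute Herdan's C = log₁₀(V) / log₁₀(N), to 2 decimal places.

0.83

N = 55, V = 28.
log₁₀(V) = 1.447158, log₁₀(N) = 1.740363
C = 1.447158 / 1.740363 = 0.83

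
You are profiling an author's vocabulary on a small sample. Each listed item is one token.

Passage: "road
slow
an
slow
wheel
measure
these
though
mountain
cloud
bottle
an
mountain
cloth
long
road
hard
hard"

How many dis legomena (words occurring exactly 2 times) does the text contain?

5

Frequencies: road:2, slow:2, an:2, mountain:2, hard:2, wheel:1, measure:1, these:1, though:1, cloud:1, bottle:1, cloth:1, long:1
Words with frequency 2: an, hard, mountain, road, slow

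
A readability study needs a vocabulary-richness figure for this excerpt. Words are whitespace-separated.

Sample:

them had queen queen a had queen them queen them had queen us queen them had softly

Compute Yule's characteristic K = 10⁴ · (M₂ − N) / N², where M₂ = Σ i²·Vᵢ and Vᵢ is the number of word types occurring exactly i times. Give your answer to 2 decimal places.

1868.51

Frequencies: queen:6, them:4, had:4, a:1, us:1, softly:1
N = 17. Frequency spectrum: V_1=3, V_4=2, V_6=1
M₂ = 1²·3 + 4²·2 + 6²·1 = 71
K = 10000 × (71 − 17) / 17² = 1868.51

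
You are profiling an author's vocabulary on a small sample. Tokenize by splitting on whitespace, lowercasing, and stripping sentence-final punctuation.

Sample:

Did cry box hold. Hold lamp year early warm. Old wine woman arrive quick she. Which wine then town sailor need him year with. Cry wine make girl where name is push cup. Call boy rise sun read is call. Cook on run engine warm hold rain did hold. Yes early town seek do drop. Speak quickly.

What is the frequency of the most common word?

Frequencies: hold:4, wine:3, did:2, cry:2, year:2, early:2, warm:2, town:2, is:2, call:2, box:1, lamp:1, old:1, woman:1, arrive:1, quick:1, she:1, which:1, then:1, sailor:1, … (24 more, each freq 1)
Most common: 'hold' with frequency 4.

4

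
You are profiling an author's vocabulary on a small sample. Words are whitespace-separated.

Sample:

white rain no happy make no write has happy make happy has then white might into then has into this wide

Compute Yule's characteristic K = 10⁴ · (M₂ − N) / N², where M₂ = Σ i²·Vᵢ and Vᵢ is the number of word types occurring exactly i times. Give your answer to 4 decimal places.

Frequencies: happy:3, has:3, white:2, no:2, make:2, then:2, into:2, rain:1, write:1, might:1, this:1, wide:1
N = 21. Frequency spectrum: V_1=5, V_2=5, V_3=2
M₂ = 1²·5 + 2²·5 + 3²·2 = 43
K = 10000 × (43 − 21) / 21² = 498.8662

498.8662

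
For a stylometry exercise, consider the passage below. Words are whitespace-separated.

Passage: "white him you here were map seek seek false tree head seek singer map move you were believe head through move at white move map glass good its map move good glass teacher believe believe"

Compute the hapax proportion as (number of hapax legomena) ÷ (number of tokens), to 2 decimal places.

0.26

Frequencies: map:4, move:4, seek:3, believe:3, white:2, you:2, were:2, head:2, glass:2, good:2, him:1, here:1, false:1, tree:1, singer:1, through:1, at:1, its:1, teacher:1
Hapax count = 9; token count = 35.
Ratio = 9 / 35 = 0.26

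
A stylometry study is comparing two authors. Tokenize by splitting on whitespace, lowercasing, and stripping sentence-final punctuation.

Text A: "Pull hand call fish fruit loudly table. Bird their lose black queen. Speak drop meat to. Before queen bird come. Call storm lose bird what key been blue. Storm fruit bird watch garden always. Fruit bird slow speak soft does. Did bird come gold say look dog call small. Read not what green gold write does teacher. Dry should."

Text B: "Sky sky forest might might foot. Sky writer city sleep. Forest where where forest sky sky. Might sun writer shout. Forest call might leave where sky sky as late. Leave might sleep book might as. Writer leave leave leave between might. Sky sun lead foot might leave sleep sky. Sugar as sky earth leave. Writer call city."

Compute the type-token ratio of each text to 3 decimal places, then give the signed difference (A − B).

0.379

TTR(A) = 42/59 = 0.712
TTR(B) = 19/57 = 0.333
Difference = 0.712 − 0.333 = 0.379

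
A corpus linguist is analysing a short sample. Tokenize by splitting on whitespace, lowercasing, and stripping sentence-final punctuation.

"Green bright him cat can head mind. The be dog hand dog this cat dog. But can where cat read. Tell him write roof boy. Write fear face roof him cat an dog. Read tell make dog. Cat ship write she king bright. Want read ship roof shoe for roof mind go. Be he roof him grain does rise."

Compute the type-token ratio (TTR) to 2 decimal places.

N = 59 tokens, V = 34 types.
TTR = V / N = 34 / 59 = 0.58

0.58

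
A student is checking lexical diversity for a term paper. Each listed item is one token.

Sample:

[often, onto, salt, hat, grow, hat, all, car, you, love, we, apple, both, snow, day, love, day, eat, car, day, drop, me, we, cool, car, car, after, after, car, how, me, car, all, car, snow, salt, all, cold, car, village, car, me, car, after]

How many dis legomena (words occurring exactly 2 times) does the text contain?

Frequencies: car:10, all:3, day:3, me:3, after:3, salt:2, hat:2, love:2, we:2, snow:2, often:1, onto:1, grow:1, you:1, apple:1, both:1, eat:1, drop:1, cool:1, how:1, … (2 more, each freq 1)
Words with frequency 2: hat, love, salt, snow, we

5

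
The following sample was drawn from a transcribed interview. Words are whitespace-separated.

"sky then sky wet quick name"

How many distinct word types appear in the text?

Distinct types: {name, quick, sky, then, wet}
V = 5

5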